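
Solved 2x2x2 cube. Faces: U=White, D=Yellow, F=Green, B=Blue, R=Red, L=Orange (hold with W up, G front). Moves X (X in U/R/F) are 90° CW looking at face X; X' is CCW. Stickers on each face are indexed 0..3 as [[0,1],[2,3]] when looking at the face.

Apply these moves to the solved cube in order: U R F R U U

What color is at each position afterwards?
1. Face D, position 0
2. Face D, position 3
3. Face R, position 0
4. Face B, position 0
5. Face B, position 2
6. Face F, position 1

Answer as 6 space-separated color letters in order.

Answer: R W G G R O

Derivation:
After move 1 (U): U=WWWW F=RRGG R=BBRR B=OOBB L=GGOO
After move 2 (R): R=RBRB U=WRWG F=RYGY D=YBYO B=WOWB
After move 3 (F): F=GRYY U=WROG R=WBGB D=RRYO L=GYOB
After move 4 (R): R=GWBB U=WROY F=GRYO D=RWYW B=GORB
After move 5 (U): U=OWYR F=GWYO R=GOBB B=GYRB L=GROB
After move 6 (U): U=YORW F=GOYO R=GYBB B=GRRB L=GWOB
Query 1: D[0] = R
Query 2: D[3] = W
Query 3: R[0] = G
Query 4: B[0] = G
Query 5: B[2] = R
Query 6: F[1] = O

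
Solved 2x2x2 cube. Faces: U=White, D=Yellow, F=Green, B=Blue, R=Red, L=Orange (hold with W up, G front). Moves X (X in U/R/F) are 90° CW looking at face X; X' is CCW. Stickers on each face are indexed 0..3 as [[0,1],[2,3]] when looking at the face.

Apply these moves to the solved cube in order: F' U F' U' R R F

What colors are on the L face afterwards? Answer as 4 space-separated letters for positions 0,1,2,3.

Answer: O G O Y

Derivation:
After move 1 (F'): F=GGGG U=WWRR R=YRYR D=OOYY L=OWOW
After move 2 (U): U=RWRW F=YRGG R=BBYR B=OWBB L=GGOW
After move 3 (F'): F=RGYG U=RWBY R=OBOR D=GWYY L=GWOR
After move 4 (U'): U=WYRB F=GWYG R=RGOR B=OBBB L=OWOR
After move 5 (R): R=ORRG U=WWRG F=GWYY D=GBYO B=BBYB
After move 6 (R): R=ROGR U=WWRY F=GBYO D=GYYB B=GBWB
After move 7 (F): F=YGOB U=WWRW R=ROYR D=GRYB L=OGOY
Query: L face = OGOY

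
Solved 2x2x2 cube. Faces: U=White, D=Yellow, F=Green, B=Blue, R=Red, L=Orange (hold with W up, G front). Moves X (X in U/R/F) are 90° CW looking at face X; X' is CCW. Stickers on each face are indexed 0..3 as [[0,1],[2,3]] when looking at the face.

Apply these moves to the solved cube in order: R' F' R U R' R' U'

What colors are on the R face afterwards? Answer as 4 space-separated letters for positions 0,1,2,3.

Answer: Y B B R

Derivation:
After move 1 (R'): R=RRRR U=WBWB F=GWGW D=YGYG B=YBYB
After move 2 (F'): F=WWGG U=WBRR R=GRYR D=OOYG L=OBOW
After move 3 (R): R=YGRR U=WWRG F=WOGG D=OYYY B=RBBB
After move 4 (U): U=RWGW F=YGGG R=RBRR B=OBBB L=WOOW
After move 5 (R'): R=BRRR U=RBGO F=YWGW D=OGYG B=YBYB
After move 6 (R'): R=RRBR U=RYGY F=YBGO D=OWYW B=GBGB
After move 7 (U'): U=YYRG F=WOGO R=YBBR B=RRGB L=GBOW
Query: R face = YBBR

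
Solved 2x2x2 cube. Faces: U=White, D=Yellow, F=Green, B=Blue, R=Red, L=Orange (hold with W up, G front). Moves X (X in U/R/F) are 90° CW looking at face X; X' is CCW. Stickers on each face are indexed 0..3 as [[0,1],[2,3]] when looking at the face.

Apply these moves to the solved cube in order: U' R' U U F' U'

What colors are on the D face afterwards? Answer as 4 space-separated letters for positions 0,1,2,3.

After move 1 (U'): U=WWWW F=OOGG R=GGRR B=RRBB L=BBOO
After move 2 (R'): R=GRGR U=WBWR F=OWGW D=YOYG B=YRYB
After move 3 (U): U=WWRB F=GRGW R=YRGR B=BBYB L=OWOO
After move 4 (U): U=RWBW F=YRGW R=BBGR B=OWYB L=GROO
After move 5 (F'): F=RWYG U=RWBG R=OBYR D=ROYG L=GWOB
After move 6 (U'): U=WGRB F=GWYG R=RWYR B=OBYB L=OWOB
Query: D face = ROYG

Answer: R O Y G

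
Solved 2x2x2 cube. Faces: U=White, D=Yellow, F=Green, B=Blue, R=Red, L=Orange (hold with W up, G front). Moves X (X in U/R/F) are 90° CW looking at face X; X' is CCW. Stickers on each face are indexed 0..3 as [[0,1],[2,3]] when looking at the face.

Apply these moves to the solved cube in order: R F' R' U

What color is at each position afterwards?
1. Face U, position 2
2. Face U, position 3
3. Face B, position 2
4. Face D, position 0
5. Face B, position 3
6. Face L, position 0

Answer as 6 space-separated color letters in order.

Answer: W W O O B Y

Derivation:
After move 1 (R): R=RRRR U=WGWG F=GYGY D=YBYB B=WBWB
After move 2 (F'): F=YYGG U=WGRR R=BRYR D=OOYB L=OGOW
After move 3 (R'): R=RRBY U=WWRW F=YGGR D=OYYG B=BBOB
After move 4 (U): U=RWWW F=RRGR R=BBBY B=OGOB L=YGOW
Query 1: U[2] = W
Query 2: U[3] = W
Query 3: B[2] = O
Query 4: D[0] = O
Query 5: B[3] = B
Query 6: L[0] = Y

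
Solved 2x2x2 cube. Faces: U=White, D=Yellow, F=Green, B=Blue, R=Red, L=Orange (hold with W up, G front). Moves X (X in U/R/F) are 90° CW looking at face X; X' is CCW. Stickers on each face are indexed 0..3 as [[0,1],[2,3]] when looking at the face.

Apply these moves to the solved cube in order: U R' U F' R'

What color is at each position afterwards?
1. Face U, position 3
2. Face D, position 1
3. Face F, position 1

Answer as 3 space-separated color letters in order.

Answer: G W W

Derivation:
After move 1 (U): U=WWWW F=RRGG R=BBRR B=OOBB L=GGOO
After move 2 (R'): R=BRBR U=WBWO F=RWGW D=YRYG B=YOYB
After move 3 (U): U=WWOB F=BRGW R=YOBR B=GGYB L=RWOO
After move 4 (F'): F=RWBG U=WWYB R=ROYR D=WOYG L=RBOO
After move 5 (R'): R=ORRY U=WYYG F=RWBB D=WWYG B=GGOB
Query 1: U[3] = G
Query 2: D[1] = W
Query 3: F[1] = W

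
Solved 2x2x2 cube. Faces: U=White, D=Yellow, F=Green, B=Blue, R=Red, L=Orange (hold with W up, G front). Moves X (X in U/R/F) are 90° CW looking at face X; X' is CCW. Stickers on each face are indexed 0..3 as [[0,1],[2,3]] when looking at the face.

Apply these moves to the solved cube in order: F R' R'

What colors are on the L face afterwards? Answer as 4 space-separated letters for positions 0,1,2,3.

Answer: O Y O Y

Derivation:
After move 1 (F): F=GGGG U=WWOO R=WRWR D=RRYY L=OYOY
After move 2 (R'): R=RRWW U=WBOB F=GWGO D=RGYG B=YBRB
After move 3 (R'): R=RWRW U=WROY F=GBGB D=RWYO B=GBGB
Query: L face = OYOY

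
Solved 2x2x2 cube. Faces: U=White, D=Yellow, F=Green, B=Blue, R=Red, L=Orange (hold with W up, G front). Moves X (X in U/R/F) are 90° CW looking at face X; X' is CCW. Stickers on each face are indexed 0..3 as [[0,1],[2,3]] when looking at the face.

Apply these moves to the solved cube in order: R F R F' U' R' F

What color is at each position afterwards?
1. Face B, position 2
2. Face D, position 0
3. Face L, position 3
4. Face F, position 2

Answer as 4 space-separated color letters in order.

After move 1 (R): R=RRRR U=WGWG F=GYGY D=YBYB B=WBWB
After move 2 (F): F=GGYY U=WGOO R=WRGR D=RRYB L=OYOB
After move 3 (R): R=GWRR U=WGOY F=GRYB D=RWYW B=OBGB
After move 4 (F'): F=RBGY U=WGGR R=WWRR D=YBYW L=OYOO
After move 5 (U'): U=GRWG F=OYGY R=RBRR B=WWGB L=OBOO
After move 6 (R'): R=BRRR U=GGWW F=ORGG D=YYYY B=WWBB
After move 7 (F): F=GOGR U=GGOB R=WRWR D=RBYY L=OYOY
Query 1: B[2] = B
Query 2: D[0] = R
Query 3: L[3] = Y
Query 4: F[2] = G

Answer: B R Y G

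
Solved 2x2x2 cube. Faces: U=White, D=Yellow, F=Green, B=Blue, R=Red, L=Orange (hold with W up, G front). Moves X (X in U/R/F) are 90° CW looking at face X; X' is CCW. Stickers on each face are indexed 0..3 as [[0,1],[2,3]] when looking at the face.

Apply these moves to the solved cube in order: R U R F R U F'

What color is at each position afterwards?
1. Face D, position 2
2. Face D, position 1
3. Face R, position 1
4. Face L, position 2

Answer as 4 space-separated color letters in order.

Answer: Y W O O

Derivation:
After move 1 (R): R=RRRR U=WGWG F=GYGY D=YBYB B=WBWB
After move 2 (U): U=WWGG F=RRGY R=WBRR B=OOWB L=GYOO
After move 3 (R): R=RWRB U=WRGY F=RBGB D=YWYO B=GOWB
After move 4 (F): F=GRBB U=WROY R=GWYB D=RRYO L=GYOW
After move 5 (R): R=YGBW U=WROB F=GRBO D=RWYG B=YORB
After move 6 (U): U=OWBR F=YGBO R=YOBW B=GYRB L=GROW
After move 7 (F'): F=GOYB U=OWYB R=WORW D=RWYG L=GROB
Query 1: D[2] = Y
Query 2: D[1] = W
Query 3: R[1] = O
Query 4: L[2] = O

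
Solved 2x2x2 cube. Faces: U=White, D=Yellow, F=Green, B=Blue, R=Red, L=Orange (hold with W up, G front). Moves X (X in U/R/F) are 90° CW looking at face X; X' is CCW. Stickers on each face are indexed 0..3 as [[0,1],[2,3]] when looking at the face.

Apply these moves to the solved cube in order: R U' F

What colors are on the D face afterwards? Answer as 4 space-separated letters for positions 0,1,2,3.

Answer: R G Y B

Derivation:
After move 1 (R): R=RRRR U=WGWG F=GYGY D=YBYB B=WBWB
After move 2 (U'): U=GGWW F=OOGY R=GYRR B=RRWB L=WBOO
After move 3 (F): F=GOYO U=GGOB R=WYWR D=RGYB L=WYOB
Query: D face = RGYB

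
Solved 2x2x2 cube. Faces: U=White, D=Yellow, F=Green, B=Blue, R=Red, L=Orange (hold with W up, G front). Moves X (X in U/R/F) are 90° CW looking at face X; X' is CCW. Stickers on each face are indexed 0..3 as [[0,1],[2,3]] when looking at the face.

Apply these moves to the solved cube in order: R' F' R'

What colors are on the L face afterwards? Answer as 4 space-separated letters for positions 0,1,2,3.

Answer: O B O W

Derivation:
After move 1 (R'): R=RRRR U=WBWB F=GWGW D=YGYG B=YBYB
After move 2 (F'): F=WWGG U=WBRR R=GRYR D=OOYG L=OBOW
After move 3 (R'): R=RRGY U=WYRY F=WBGR D=OWYG B=GBOB
Query: L face = OBOW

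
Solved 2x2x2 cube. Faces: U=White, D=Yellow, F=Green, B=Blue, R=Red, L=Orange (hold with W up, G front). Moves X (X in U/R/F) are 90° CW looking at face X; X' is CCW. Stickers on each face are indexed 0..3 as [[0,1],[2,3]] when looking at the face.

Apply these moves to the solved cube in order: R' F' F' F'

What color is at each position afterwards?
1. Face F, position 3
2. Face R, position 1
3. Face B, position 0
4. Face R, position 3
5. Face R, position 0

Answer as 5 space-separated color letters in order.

Answer: W R Y R W

Derivation:
After move 1 (R'): R=RRRR U=WBWB F=GWGW D=YGYG B=YBYB
After move 2 (F'): F=WWGG U=WBRR R=GRYR D=OOYG L=OBOW
After move 3 (F'): F=WGWG U=WBGY R=OROR D=BWYG L=OROR
After move 4 (F'): F=GGWW U=WBOO R=WRBR D=RRYG L=OYOG
Query 1: F[3] = W
Query 2: R[1] = R
Query 3: B[0] = Y
Query 4: R[3] = R
Query 5: R[0] = W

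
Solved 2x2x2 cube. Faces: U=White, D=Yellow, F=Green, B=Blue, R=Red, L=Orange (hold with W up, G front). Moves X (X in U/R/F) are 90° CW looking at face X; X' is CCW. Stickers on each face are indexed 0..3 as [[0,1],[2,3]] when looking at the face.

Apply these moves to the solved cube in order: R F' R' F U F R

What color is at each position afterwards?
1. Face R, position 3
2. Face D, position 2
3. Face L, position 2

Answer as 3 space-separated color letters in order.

Answer: B Y O

Derivation:
After move 1 (R): R=RRRR U=WGWG F=GYGY D=YBYB B=WBWB
After move 2 (F'): F=YYGG U=WGRR R=BRYR D=OOYB L=OGOW
After move 3 (R'): R=RRBY U=WWRW F=YGGR D=OYYG B=BBOB
After move 4 (F): F=GYRG U=WWWG R=RRWY D=BRYG L=OOOY
After move 5 (U): U=WWGW F=RRRG R=BBWY B=OOOB L=GYOY
After move 6 (F): F=RRGR U=WWYY R=GBWY D=WBYG L=GBOR
After move 7 (R): R=WGYB U=WRYR F=RBGG D=WOYO B=YOWB
Query 1: R[3] = B
Query 2: D[2] = Y
Query 3: L[2] = O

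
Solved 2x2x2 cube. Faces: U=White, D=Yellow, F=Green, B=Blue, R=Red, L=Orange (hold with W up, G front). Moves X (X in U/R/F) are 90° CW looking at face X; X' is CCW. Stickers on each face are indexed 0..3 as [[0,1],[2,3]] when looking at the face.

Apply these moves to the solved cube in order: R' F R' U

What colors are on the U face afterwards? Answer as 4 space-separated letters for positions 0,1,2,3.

After move 1 (R'): R=RRRR U=WBWB F=GWGW D=YGYG B=YBYB
After move 2 (F): F=GGWW U=WBOO R=WRBR D=RRYG L=OYOG
After move 3 (R'): R=RRWB U=WYOY F=GBWO D=RGYW B=GBRB
After move 4 (U): U=OWYY F=RRWO R=GBWB B=OYRB L=GBOG
Query: U face = OWYY

Answer: O W Y Y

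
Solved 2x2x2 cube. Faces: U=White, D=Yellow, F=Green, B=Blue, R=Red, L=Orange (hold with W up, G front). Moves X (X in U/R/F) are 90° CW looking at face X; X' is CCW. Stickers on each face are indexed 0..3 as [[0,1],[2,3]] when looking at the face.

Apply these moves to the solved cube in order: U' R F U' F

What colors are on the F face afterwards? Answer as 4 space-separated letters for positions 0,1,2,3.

Answer: Y B Y Y

Derivation:
After move 1 (U'): U=WWWW F=OOGG R=GGRR B=RRBB L=BBOO
After move 2 (R): R=RGRG U=WOWG F=OYGY D=YBYR B=WRWB
After move 3 (F): F=GOYY U=WOOB R=WGGG D=RRYR L=BYOB
After move 4 (U'): U=OBWO F=BYYY R=GOGG B=WGWB L=WROB
After move 5 (F): F=YBYY U=OBBR R=WOOG D=GGYR L=WROR
Query: F face = YBYY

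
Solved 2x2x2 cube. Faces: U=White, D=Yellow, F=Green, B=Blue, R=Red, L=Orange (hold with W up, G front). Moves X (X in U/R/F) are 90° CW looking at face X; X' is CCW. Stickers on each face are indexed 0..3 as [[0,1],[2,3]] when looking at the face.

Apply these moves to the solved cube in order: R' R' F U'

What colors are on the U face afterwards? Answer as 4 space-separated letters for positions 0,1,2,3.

Answer: Y O W O

Derivation:
After move 1 (R'): R=RRRR U=WBWB F=GWGW D=YGYG B=YBYB
After move 2 (R'): R=RRRR U=WYWY F=GBGB D=YWYW B=GBGB
After move 3 (F): F=GGBB U=WYOO R=WRYR D=RRYW L=OYOW
After move 4 (U'): U=YOWO F=OYBB R=GGYR B=WRGB L=GBOW
Query: U face = YOWO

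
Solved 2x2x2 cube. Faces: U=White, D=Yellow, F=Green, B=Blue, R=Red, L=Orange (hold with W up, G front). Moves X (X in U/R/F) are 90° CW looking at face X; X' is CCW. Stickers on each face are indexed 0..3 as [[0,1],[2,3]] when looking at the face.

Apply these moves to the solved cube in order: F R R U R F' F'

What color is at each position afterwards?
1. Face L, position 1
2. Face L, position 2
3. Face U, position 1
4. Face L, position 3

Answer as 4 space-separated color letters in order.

Answer: W O W R

Derivation:
After move 1 (F): F=GGGG U=WWOO R=WRWR D=RRYY L=OYOY
After move 2 (R): R=WWRR U=WGOG F=GRGY D=RBYB B=OBWB
After move 3 (R): R=RWRW U=WROY F=GBGB D=RWYO B=GBGB
After move 4 (U): U=OWYR F=RWGB R=GBRW B=OYGB L=GBOY
After move 5 (R): R=RGWB U=OWYB F=RWGO D=RGYO B=RYWB
After move 6 (F'): F=WORG U=OWRW R=GGRB D=BYYO L=GBOY
After move 7 (F'): F=OGWR U=OWGR R=YGBB D=BYYO L=GWOR
Query 1: L[1] = W
Query 2: L[2] = O
Query 3: U[1] = W
Query 4: L[3] = R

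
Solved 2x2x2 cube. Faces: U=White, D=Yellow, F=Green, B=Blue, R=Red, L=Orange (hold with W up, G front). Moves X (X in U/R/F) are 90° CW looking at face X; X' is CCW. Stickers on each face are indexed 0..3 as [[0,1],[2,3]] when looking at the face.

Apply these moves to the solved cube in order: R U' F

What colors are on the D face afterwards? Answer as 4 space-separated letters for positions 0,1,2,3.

After move 1 (R): R=RRRR U=WGWG F=GYGY D=YBYB B=WBWB
After move 2 (U'): U=GGWW F=OOGY R=GYRR B=RRWB L=WBOO
After move 3 (F): F=GOYO U=GGOB R=WYWR D=RGYB L=WYOB
Query: D face = RGYB

Answer: R G Y B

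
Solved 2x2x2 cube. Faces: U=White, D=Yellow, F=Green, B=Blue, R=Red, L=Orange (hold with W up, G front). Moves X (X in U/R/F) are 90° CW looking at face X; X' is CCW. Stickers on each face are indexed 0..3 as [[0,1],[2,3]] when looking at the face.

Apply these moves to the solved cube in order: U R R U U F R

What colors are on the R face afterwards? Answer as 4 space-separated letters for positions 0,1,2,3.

Answer: W Y B G

Derivation:
After move 1 (U): U=WWWW F=RRGG R=BBRR B=OOBB L=GGOO
After move 2 (R): R=RBRB U=WRWG F=RYGY D=YBYO B=WOWB
After move 3 (R): R=RRBB U=WYWY F=RBGO D=YWYW B=GORB
After move 4 (U): U=WWYY F=RRGO R=GOBB B=GGRB L=RBOO
After move 5 (U): U=YWYW F=GOGO R=GGBB B=RBRB L=RROO
After move 6 (F): F=GGOO U=YWOR R=YGWB D=BGYW L=RYOW
After move 7 (R): R=WYBG U=YGOO F=GGOW D=BRYR B=RBWB
Query: R face = WYBG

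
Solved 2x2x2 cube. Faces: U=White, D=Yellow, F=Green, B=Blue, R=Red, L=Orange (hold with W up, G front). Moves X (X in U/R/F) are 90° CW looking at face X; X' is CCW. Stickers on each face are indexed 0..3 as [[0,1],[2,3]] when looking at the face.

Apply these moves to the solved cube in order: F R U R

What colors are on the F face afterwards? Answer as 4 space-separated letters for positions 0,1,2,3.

After move 1 (F): F=GGGG U=WWOO R=WRWR D=RRYY L=OYOY
After move 2 (R): R=WWRR U=WGOG F=GRGY D=RBYB B=OBWB
After move 3 (U): U=OWGG F=WWGY R=OBRR B=OYWB L=GROY
After move 4 (R): R=RORB U=OWGY F=WBGB D=RWYO B=GYWB
Query: F face = WBGB

Answer: W B G B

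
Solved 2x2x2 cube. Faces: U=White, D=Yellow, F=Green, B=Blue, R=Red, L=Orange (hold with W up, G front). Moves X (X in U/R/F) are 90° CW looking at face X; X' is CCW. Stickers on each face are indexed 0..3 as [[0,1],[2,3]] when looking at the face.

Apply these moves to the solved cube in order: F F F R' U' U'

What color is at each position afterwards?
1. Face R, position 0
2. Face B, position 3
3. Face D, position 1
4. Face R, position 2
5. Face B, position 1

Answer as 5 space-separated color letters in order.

After move 1 (F): F=GGGG U=WWOO R=WRWR D=RRYY L=OYOY
After move 2 (F): F=GGGG U=WWYY R=OROR D=WWYY L=OROR
After move 3 (F): F=GGGG U=WWRR R=YRYR D=OOYY L=OWOW
After move 4 (R'): R=RRYY U=WBRB F=GWGR D=OGYG B=YBOB
After move 5 (U'): U=BBWR F=OWGR R=GWYY B=RROB L=YBOW
After move 6 (U'): U=BRBW F=YBGR R=OWYY B=GWOB L=RROW
Query 1: R[0] = O
Query 2: B[3] = B
Query 3: D[1] = G
Query 4: R[2] = Y
Query 5: B[1] = W

Answer: O B G Y W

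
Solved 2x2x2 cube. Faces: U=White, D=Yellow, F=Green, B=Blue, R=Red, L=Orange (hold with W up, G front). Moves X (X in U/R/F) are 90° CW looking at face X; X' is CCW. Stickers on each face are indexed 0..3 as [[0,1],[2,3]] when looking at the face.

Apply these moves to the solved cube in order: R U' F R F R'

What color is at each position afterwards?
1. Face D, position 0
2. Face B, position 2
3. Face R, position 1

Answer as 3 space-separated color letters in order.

Answer: R W Y

Derivation:
After move 1 (R): R=RRRR U=WGWG F=GYGY D=YBYB B=WBWB
After move 2 (U'): U=GGWW F=OOGY R=GYRR B=RRWB L=WBOO
After move 3 (F): F=GOYO U=GGOB R=WYWR D=RGYB L=WYOB
After move 4 (R): R=WWRY U=GOOO F=GGYB D=RWYR B=BRGB
After move 5 (F): F=YGBG U=GOBY R=OWOY D=RWYR L=WROW
After move 6 (R'): R=WYOO U=GGBB F=YOBY D=RGYG B=RRWB
Query 1: D[0] = R
Query 2: B[2] = W
Query 3: R[1] = Y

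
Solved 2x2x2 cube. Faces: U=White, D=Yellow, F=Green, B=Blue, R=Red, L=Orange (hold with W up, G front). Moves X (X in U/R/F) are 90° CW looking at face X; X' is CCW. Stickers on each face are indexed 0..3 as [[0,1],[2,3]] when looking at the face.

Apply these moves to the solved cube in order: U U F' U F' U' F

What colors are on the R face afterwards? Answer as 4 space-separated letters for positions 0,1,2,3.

After move 1 (U): U=WWWW F=RRGG R=BBRR B=OOBB L=GGOO
After move 2 (U): U=WWWW F=BBGG R=OORR B=GGBB L=RROO
After move 3 (F'): F=BGBG U=WWOR R=YOYR D=ROYY L=RWOW
After move 4 (U): U=OWRW F=YOBG R=GGYR B=RWBB L=BGOW
After move 5 (F'): F=OGYB U=OWGY R=OGRR D=GWYY L=BWOR
After move 6 (U'): U=WYOG F=BWYB R=OGRR B=OGBB L=RWOR
After move 7 (F): F=YBBW U=WYRW R=OGGR D=ROYY L=RGOW
Query: R face = OGGR

Answer: O G G R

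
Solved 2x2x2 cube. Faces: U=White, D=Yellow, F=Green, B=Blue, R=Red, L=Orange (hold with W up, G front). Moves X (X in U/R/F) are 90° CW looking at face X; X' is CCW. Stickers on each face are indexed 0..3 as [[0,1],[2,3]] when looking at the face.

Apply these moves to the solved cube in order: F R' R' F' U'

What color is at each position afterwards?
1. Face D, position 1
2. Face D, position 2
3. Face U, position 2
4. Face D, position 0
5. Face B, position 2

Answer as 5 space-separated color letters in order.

After move 1 (F): F=GGGG U=WWOO R=WRWR D=RRYY L=OYOY
After move 2 (R'): R=RRWW U=WBOB F=GWGO D=RGYG B=YBRB
After move 3 (R'): R=RWRW U=WROY F=GBGB D=RWYO B=GBGB
After move 4 (F'): F=BBGG U=WRRR R=WWRW D=YYYO L=OYOO
After move 5 (U'): U=RRWR F=OYGG R=BBRW B=WWGB L=GBOO
Query 1: D[1] = Y
Query 2: D[2] = Y
Query 3: U[2] = W
Query 4: D[0] = Y
Query 5: B[2] = G

Answer: Y Y W Y G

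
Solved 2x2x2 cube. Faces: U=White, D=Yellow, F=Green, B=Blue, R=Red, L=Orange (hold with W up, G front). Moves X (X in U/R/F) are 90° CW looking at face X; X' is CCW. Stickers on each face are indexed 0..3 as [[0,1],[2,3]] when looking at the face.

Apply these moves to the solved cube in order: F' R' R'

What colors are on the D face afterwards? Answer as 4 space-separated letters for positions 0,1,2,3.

Answer: O W Y R

Derivation:
After move 1 (F'): F=GGGG U=WWRR R=YRYR D=OOYY L=OWOW
After move 2 (R'): R=RRYY U=WBRB F=GWGR D=OGYG B=YBOB
After move 3 (R'): R=RYRY U=WORY F=GBGB D=OWYR B=GBGB
Query: D face = OWYR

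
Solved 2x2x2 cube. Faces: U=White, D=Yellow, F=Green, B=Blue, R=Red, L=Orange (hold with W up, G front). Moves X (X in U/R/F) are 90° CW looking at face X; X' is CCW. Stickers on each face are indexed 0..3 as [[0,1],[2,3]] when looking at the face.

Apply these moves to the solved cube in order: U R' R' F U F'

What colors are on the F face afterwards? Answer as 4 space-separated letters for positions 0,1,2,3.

After move 1 (U): U=WWWW F=RRGG R=BBRR B=OOBB L=GGOO
After move 2 (R'): R=BRBR U=WBWO F=RWGW D=YRYG B=YOYB
After move 3 (R'): R=RRBB U=WYWY F=RBGO D=YWYW B=GORB
After move 4 (F): F=GROB U=WYOG R=WRYB D=BRYW L=GYOW
After move 5 (U): U=OWGY F=WROB R=GOYB B=GYRB L=GROW
After move 6 (F'): F=RBWO U=OWGY R=ROBB D=RWYW L=GYOG
Query: F face = RBWO

Answer: R B W O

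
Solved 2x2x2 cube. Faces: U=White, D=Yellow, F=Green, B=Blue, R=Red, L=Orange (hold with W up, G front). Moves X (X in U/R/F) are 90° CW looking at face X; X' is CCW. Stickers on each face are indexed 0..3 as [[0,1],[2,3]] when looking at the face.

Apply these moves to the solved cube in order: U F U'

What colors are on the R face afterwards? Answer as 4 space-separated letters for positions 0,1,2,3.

Answer: G R W R

Derivation:
After move 1 (U): U=WWWW F=RRGG R=BBRR B=OOBB L=GGOO
After move 2 (F): F=GRGR U=WWOG R=WBWR D=RBYY L=GYOY
After move 3 (U'): U=WGWO F=GYGR R=GRWR B=WBBB L=OOOY
Query: R face = GRWR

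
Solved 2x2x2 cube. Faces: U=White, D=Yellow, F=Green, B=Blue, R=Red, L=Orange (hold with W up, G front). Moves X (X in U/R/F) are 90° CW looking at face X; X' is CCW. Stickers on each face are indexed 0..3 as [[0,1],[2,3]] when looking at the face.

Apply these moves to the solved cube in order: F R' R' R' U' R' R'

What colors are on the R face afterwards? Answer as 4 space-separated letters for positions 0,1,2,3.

After move 1 (F): F=GGGG U=WWOO R=WRWR D=RRYY L=OYOY
After move 2 (R'): R=RRWW U=WBOB F=GWGO D=RGYG B=YBRB
After move 3 (R'): R=RWRW U=WROY F=GBGB D=RWYO B=GBGB
After move 4 (R'): R=WWRR U=WGOG F=GRGY D=RBYB B=OBWB
After move 5 (U'): U=GGWO F=OYGY R=GRRR B=WWWB L=OBOY
After move 6 (R'): R=RRGR U=GWWW F=OGGO D=RYYY B=BWBB
After move 7 (R'): R=RRRG U=GBWB F=OWGW D=RGYO B=YWYB
Query: R face = RRRG

Answer: R R R G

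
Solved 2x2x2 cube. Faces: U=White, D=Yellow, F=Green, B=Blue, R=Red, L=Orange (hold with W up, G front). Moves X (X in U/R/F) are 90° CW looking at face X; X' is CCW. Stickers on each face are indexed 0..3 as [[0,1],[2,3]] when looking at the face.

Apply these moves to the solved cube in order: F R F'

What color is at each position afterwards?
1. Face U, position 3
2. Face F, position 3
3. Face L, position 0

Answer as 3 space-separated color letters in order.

After move 1 (F): F=GGGG U=WWOO R=WRWR D=RRYY L=OYOY
After move 2 (R): R=WWRR U=WGOG F=GRGY D=RBYB B=OBWB
After move 3 (F'): F=RYGG U=WGWR R=BWRR D=YYYB L=OGOO
Query 1: U[3] = R
Query 2: F[3] = G
Query 3: L[0] = O

Answer: R G O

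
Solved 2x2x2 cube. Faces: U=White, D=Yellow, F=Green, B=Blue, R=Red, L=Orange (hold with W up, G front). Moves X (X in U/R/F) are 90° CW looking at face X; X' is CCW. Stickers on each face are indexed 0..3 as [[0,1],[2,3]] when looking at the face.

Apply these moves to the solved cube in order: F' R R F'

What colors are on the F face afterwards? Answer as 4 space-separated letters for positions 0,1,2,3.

Answer: B B G G

Derivation:
After move 1 (F'): F=GGGG U=WWRR R=YRYR D=OOYY L=OWOW
After move 2 (R): R=YYRR U=WGRG F=GOGY D=OBYB B=RBWB
After move 3 (R): R=RYRY U=WORY F=GBGB D=OWYR B=GBGB
After move 4 (F'): F=BBGG U=WORR R=WYOY D=WWYR L=OYOR
Query: F face = BBGG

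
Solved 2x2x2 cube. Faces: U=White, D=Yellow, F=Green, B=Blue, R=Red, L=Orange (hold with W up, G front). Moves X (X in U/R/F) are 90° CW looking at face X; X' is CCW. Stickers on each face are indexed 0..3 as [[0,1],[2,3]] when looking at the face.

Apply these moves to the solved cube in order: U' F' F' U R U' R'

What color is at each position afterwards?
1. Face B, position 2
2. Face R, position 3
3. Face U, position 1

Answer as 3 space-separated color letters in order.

Answer: B R W

Derivation:
After move 1 (U'): U=WWWW F=OOGG R=GGRR B=RRBB L=BBOO
After move 2 (F'): F=OGOG U=WWGR R=YGYR D=BOYY L=BWOW
After move 3 (F'): F=GGOO U=WWYY R=OGBR D=WWYY L=BROG
After move 4 (U): U=YWYW F=OGOO R=RRBR B=BRBB L=GGOG
After move 5 (R): R=BRRR U=YGYO F=OWOY D=WBYB B=WRWB
After move 6 (U'): U=GOYY F=GGOY R=OWRR B=BRWB L=WROG
After move 7 (R'): R=WROR U=GWYB F=GOOY D=WGYY B=BRBB
Query 1: B[2] = B
Query 2: R[3] = R
Query 3: U[1] = W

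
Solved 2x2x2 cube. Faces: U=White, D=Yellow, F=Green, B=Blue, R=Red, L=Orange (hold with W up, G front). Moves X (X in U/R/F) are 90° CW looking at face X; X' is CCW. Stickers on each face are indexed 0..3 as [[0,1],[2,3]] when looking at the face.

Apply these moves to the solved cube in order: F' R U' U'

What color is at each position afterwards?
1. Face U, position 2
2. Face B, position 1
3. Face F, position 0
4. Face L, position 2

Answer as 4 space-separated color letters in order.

Answer: G O R O

Derivation:
After move 1 (F'): F=GGGG U=WWRR R=YRYR D=OOYY L=OWOW
After move 2 (R): R=YYRR U=WGRG F=GOGY D=OBYB B=RBWB
After move 3 (U'): U=GGWR F=OWGY R=GORR B=YYWB L=RBOW
After move 4 (U'): U=GRGW F=RBGY R=OWRR B=GOWB L=YYOW
Query 1: U[2] = G
Query 2: B[1] = O
Query 3: F[0] = R
Query 4: L[2] = O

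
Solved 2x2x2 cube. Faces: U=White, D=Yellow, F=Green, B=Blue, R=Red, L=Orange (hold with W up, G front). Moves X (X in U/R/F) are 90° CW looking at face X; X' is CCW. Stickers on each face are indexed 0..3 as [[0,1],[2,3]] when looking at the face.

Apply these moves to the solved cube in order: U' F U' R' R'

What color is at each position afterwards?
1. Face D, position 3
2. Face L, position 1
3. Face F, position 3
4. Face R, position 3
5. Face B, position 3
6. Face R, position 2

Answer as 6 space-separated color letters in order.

Answer: O R W G B O

Derivation:
After move 1 (U'): U=WWWW F=OOGG R=GGRR B=RRBB L=BBOO
After move 2 (F): F=GOGO U=WWOB R=WGWR D=RGYY L=BYOY
After move 3 (U'): U=WBWO F=BYGO R=GOWR B=WGBB L=RROY
After move 4 (R'): R=ORGW U=WBWW F=BBGO D=RYYO B=YGGB
After move 5 (R'): R=RWOG U=WGWY F=BBGW D=RBYO B=OGYB
Query 1: D[3] = O
Query 2: L[1] = R
Query 3: F[3] = W
Query 4: R[3] = G
Query 5: B[3] = B
Query 6: R[2] = O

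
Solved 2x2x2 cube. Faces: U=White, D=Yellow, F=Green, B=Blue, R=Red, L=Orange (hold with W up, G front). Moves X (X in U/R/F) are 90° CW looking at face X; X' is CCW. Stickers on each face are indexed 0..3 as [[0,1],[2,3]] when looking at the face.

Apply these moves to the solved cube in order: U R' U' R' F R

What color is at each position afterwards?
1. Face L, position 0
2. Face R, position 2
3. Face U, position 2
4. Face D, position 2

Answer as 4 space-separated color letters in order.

After move 1 (U): U=WWWW F=RRGG R=BBRR B=OOBB L=GGOO
After move 2 (R'): R=BRBR U=WBWO F=RWGW D=YRYG B=YOYB
After move 3 (U'): U=BOWW F=GGGW R=RWBR B=BRYB L=YOOO
After move 4 (R'): R=WRRB U=BYWB F=GOGW D=YGYW B=GRRB
After move 5 (F): F=GGWO U=BYOO R=WRBB D=RWYW L=YYOG
After move 6 (R): R=BWBR U=BGOO F=GWWW D=RRYG B=ORYB
Query 1: L[0] = Y
Query 2: R[2] = B
Query 3: U[2] = O
Query 4: D[2] = Y

Answer: Y B O Y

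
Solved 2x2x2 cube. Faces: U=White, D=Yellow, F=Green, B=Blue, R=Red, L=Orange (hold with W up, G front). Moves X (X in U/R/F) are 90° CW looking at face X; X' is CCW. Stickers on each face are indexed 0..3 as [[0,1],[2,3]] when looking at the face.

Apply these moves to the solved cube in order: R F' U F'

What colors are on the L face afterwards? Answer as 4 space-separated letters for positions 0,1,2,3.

Answer: Y G O R

Derivation:
After move 1 (R): R=RRRR U=WGWG F=GYGY D=YBYB B=WBWB
After move 2 (F'): F=YYGG U=WGRR R=BRYR D=OOYB L=OGOW
After move 3 (U): U=RWRG F=BRGG R=WBYR B=OGWB L=YYOW
After move 4 (F'): F=RGBG U=RWWY R=OBOR D=YWYB L=YGOR
Query: L face = YGOR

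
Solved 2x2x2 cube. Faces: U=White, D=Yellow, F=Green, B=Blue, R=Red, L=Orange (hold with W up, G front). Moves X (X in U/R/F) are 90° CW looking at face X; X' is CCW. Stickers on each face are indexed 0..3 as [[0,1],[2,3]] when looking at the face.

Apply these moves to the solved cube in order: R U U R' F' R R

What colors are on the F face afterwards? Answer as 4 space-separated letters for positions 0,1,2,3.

Answer: W B W B

Derivation:
After move 1 (R): R=RRRR U=WGWG F=GYGY D=YBYB B=WBWB
After move 2 (U): U=WWGG F=RRGY R=WBRR B=OOWB L=GYOO
After move 3 (U): U=GWGW F=WBGY R=OORR B=GYWB L=RROO
After move 4 (R'): R=OROR U=GWGG F=WWGW D=YBYY B=BYBB
After move 5 (F'): F=WWWG U=GWOO R=BRYR D=ROYY L=RGOG
After move 6 (R): R=YBRR U=GWOG F=WOWY D=RBYB B=OYWB
After move 7 (R): R=RYRB U=GOOY F=WBWB D=RWYO B=GYWB
Query: F face = WBWB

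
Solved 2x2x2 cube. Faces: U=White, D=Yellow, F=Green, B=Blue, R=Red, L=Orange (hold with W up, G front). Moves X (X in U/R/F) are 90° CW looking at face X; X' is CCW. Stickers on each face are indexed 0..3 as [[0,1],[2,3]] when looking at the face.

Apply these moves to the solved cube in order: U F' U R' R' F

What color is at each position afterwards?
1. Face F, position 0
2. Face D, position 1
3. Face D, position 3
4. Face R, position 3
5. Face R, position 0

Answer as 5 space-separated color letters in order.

After move 1 (U): U=WWWW F=RRGG R=BBRR B=OOBB L=GGOO
After move 2 (F'): F=RGRG U=WWBR R=YBYR D=GOYY L=GWOW
After move 3 (U): U=BWRW F=YBRG R=OOYR B=GWBB L=RGOW
After move 4 (R'): R=OROY U=BBRG F=YWRW D=GBYG B=YWOB
After move 5 (R'): R=RYOO U=BORY F=YBRG D=GWYW B=GWBB
After move 6 (F): F=RYGB U=BOWG R=RYYO D=ORYW L=RGOW
Query 1: F[0] = R
Query 2: D[1] = R
Query 3: D[3] = W
Query 4: R[3] = O
Query 5: R[0] = R

Answer: R R W O R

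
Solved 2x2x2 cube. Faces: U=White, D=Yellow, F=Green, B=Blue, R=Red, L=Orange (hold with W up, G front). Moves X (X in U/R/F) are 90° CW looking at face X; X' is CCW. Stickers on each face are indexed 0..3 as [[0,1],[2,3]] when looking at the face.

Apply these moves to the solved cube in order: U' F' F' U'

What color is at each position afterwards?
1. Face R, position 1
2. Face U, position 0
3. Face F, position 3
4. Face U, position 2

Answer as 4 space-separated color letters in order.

Answer: G W O W

Derivation:
After move 1 (U'): U=WWWW F=OOGG R=GGRR B=RRBB L=BBOO
After move 2 (F'): F=OGOG U=WWGR R=YGYR D=BOYY L=BWOW
After move 3 (F'): F=GGOO U=WWYY R=OGBR D=WWYY L=BROG
After move 4 (U'): U=WYWY F=BROO R=GGBR B=OGBB L=RROG
Query 1: R[1] = G
Query 2: U[0] = W
Query 3: F[3] = O
Query 4: U[2] = W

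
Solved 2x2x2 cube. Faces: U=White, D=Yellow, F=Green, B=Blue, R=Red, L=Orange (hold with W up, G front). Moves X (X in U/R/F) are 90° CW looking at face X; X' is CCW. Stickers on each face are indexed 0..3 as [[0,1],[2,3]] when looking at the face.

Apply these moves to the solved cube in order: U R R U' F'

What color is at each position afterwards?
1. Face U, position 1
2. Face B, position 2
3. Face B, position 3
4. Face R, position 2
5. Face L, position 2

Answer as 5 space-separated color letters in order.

After move 1 (U): U=WWWW F=RRGG R=BBRR B=OOBB L=GGOO
After move 2 (R): R=RBRB U=WRWG F=RYGY D=YBYO B=WOWB
After move 3 (R): R=RRBB U=WYWY F=RBGO D=YWYW B=GORB
After move 4 (U'): U=YYWW F=GGGO R=RBBB B=RRRB L=GOOO
After move 5 (F'): F=GOGG U=YYRB R=WBYB D=OOYW L=GWOW
Query 1: U[1] = Y
Query 2: B[2] = R
Query 3: B[3] = B
Query 4: R[2] = Y
Query 5: L[2] = O

Answer: Y R B Y O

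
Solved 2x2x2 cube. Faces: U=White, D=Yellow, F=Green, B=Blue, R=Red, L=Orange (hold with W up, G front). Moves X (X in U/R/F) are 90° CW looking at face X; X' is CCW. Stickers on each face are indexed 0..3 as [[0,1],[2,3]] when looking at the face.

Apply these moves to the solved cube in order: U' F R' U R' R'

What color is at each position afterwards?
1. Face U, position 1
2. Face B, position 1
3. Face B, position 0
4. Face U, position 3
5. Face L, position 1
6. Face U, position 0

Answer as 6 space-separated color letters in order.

Answer: O Y B O W O

Derivation:
After move 1 (U'): U=WWWW F=OOGG R=GGRR B=RRBB L=BBOO
After move 2 (F): F=GOGO U=WWOB R=WGWR D=RGYY L=BYOY
After move 3 (R'): R=GRWW U=WBOR F=GWGB D=ROYO B=YRGB
After move 4 (U): U=OWRB F=GRGB R=YRWW B=BYGB L=GWOY
After move 5 (R'): R=RWYW U=OGRB F=GWGB D=RRYB B=OYOB
After move 6 (R'): R=WWRY U=OORO F=GGGB D=RWYB B=BYRB
Query 1: U[1] = O
Query 2: B[1] = Y
Query 3: B[0] = B
Query 4: U[3] = O
Query 5: L[1] = W
Query 6: U[0] = O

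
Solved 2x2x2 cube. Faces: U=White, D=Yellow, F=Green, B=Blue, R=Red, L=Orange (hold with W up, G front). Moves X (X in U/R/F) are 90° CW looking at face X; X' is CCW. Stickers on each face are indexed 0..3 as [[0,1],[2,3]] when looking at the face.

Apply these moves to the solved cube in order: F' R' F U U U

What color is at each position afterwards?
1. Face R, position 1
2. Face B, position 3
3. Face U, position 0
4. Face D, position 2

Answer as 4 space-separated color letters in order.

Answer: G B B Y

Derivation:
After move 1 (F'): F=GGGG U=WWRR R=YRYR D=OOYY L=OWOW
After move 2 (R'): R=RRYY U=WBRB F=GWGR D=OGYG B=YBOB
After move 3 (F): F=GGRW U=WBWW R=RRBY D=YRYG L=OOOG
After move 4 (U): U=WWWB F=RRRW R=YBBY B=OOOB L=GGOG
After move 5 (U): U=WWBW F=YBRW R=OOBY B=GGOB L=RROG
After move 6 (U): U=BWWW F=OORW R=GGBY B=RROB L=YBOG
Query 1: R[1] = G
Query 2: B[3] = B
Query 3: U[0] = B
Query 4: D[2] = Y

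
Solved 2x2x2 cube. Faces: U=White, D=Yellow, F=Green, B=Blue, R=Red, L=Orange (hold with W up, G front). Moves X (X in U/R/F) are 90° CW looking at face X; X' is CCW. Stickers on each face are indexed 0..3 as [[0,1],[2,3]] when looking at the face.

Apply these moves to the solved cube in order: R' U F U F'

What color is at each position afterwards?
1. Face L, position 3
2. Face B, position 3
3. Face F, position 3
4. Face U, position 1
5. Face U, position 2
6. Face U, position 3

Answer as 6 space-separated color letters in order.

Answer: W B W W O B

Derivation:
After move 1 (R'): R=RRRR U=WBWB F=GWGW D=YGYG B=YBYB
After move 2 (U): U=WWBB F=RRGW R=YBRR B=OOYB L=GWOO
After move 3 (F): F=GRWR U=WWOW R=BBBR D=RYYG L=GYOG
After move 4 (U): U=OWWW F=BBWR R=OOBR B=GYYB L=GROG
After move 5 (F'): F=BRBW U=OWOB R=YORR D=RGYG L=GWOW
Query 1: L[3] = W
Query 2: B[3] = B
Query 3: F[3] = W
Query 4: U[1] = W
Query 5: U[2] = O
Query 6: U[3] = B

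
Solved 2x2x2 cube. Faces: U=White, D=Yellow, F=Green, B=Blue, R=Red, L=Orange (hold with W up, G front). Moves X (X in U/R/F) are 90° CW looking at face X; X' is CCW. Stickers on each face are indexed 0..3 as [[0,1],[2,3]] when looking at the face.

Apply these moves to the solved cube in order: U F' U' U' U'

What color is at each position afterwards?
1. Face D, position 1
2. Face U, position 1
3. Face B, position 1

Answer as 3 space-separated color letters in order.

After move 1 (U): U=WWWW F=RRGG R=BBRR B=OOBB L=GGOO
After move 2 (F'): F=RGRG U=WWBR R=YBYR D=GOYY L=GWOW
After move 3 (U'): U=WRWB F=GWRG R=RGYR B=YBBB L=OOOW
After move 4 (U'): U=RBWW F=OORG R=GWYR B=RGBB L=YBOW
After move 5 (U'): U=BWRW F=YBRG R=OOYR B=GWBB L=RGOW
Query 1: D[1] = O
Query 2: U[1] = W
Query 3: B[1] = W

Answer: O W W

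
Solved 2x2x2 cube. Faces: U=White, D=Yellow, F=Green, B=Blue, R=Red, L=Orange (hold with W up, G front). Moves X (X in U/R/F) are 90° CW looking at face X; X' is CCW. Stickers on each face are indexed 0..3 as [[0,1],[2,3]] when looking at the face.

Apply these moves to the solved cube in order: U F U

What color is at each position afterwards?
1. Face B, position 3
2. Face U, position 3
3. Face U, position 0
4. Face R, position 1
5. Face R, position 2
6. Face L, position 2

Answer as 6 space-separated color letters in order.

After move 1 (U): U=WWWW F=RRGG R=BBRR B=OOBB L=GGOO
After move 2 (F): F=GRGR U=WWOG R=WBWR D=RBYY L=GYOY
After move 3 (U): U=OWGW F=WBGR R=OOWR B=GYBB L=GROY
Query 1: B[3] = B
Query 2: U[3] = W
Query 3: U[0] = O
Query 4: R[1] = O
Query 5: R[2] = W
Query 6: L[2] = O

Answer: B W O O W O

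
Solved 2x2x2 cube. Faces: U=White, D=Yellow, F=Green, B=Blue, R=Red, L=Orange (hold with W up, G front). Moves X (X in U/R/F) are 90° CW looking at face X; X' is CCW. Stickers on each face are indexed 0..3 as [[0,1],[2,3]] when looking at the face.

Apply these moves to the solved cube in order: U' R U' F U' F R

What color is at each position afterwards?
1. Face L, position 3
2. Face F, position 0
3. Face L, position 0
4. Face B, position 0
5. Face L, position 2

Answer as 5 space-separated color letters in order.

Answer: O Y R G O

Derivation:
After move 1 (U'): U=WWWW F=OOGG R=GGRR B=RRBB L=BBOO
After move 2 (R): R=RGRG U=WOWG F=OYGY D=YBYR B=WRWB
After move 3 (U'): U=OGWW F=BBGY R=OYRG B=RGWB L=WROO
After move 4 (F): F=GBYB U=OGOR R=WYWG D=ROYR L=WYOB
After move 5 (U'): U=GROO F=WYYB R=GBWG B=WYWB L=RGOB
After move 6 (F): F=YWBY U=GRBG R=OBOG D=WGYR L=RROO
After move 7 (R): R=OOGB U=GWBY F=YGBR D=WWYW B=GYRB
Query 1: L[3] = O
Query 2: F[0] = Y
Query 3: L[0] = R
Query 4: B[0] = G
Query 5: L[2] = O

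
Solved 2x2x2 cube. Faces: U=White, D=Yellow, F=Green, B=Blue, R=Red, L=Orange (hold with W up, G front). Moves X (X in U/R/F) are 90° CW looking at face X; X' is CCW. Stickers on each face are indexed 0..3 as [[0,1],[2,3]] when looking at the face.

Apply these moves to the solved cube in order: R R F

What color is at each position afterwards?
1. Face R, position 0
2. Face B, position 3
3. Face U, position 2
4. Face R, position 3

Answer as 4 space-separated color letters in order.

Answer: W B O R

Derivation:
After move 1 (R): R=RRRR U=WGWG F=GYGY D=YBYB B=WBWB
After move 2 (R): R=RRRR U=WYWY F=GBGB D=YWYW B=GBGB
After move 3 (F): F=GGBB U=WYOO R=WRYR D=RRYW L=OYOW
Query 1: R[0] = W
Query 2: B[3] = B
Query 3: U[2] = O
Query 4: R[3] = R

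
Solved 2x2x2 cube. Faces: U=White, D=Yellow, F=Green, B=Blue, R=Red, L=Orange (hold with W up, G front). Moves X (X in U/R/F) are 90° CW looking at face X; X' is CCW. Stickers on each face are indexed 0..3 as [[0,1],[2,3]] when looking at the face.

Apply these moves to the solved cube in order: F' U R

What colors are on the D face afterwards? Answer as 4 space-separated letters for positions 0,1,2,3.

Answer: O B Y O

Derivation:
After move 1 (F'): F=GGGG U=WWRR R=YRYR D=OOYY L=OWOW
After move 2 (U): U=RWRW F=YRGG R=BBYR B=OWBB L=GGOW
After move 3 (R): R=YBRB U=RRRG F=YOGY D=OBYO B=WWWB
Query: D face = OBYO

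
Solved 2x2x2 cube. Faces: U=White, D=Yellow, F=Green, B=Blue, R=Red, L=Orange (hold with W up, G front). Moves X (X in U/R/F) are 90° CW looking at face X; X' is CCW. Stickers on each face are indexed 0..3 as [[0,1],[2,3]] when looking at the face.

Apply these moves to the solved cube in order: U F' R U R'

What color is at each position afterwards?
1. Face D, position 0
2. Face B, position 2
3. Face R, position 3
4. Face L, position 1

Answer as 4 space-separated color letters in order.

After move 1 (U): U=WWWW F=RRGG R=BBRR B=OOBB L=GGOO
After move 2 (F'): F=RGRG U=WWBR R=YBYR D=GOYY L=GWOW
After move 3 (R): R=YYRB U=WGBG F=RORY D=GBYO B=ROWB
After move 4 (U): U=BWGG F=YYRY R=RORB B=GWWB L=ROOW
After move 5 (R'): R=OBRR U=BWGG F=YWRG D=GYYY B=OWBB
Query 1: D[0] = G
Query 2: B[2] = B
Query 3: R[3] = R
Query 4: L[1] = O

Answer: G B R O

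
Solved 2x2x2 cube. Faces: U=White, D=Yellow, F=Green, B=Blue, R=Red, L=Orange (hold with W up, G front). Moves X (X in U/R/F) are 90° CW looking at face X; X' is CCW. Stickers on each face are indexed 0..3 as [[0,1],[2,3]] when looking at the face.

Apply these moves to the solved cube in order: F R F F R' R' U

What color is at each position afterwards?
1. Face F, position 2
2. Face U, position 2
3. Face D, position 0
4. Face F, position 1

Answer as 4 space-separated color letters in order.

Answer: R B G Y

Derivation:
After move 1 (F): F=GGGG U=WWOO R=WRWR D=RRYY L=OYOY
After move 2 (R): R=WWRR U=WGOG F=GRGY D=RBYB B=OBWB
After move 3 (F): F=GGYR U=WGYY R=OWGR D=RWYB L=OROB
After move 4 (F): F=YGRG U=WGBR R=YWYR D=GOYB L=OROW
After move 5 (R'): R=WRYY U=WWBO F=YGRR D=GGYG B=BBOB
After move 6 (R'): R=RYWY U=WOBB F=YWRO D=GGYR B=GBGB
After move 7 (U): U=BWBO F=RYRO R=GBWY B=ORGB L=YWOW
Query 1: F[2] = R
Query 2: U[2] = B
Query 3: D[0] = G
Query 4: F[1] = Y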